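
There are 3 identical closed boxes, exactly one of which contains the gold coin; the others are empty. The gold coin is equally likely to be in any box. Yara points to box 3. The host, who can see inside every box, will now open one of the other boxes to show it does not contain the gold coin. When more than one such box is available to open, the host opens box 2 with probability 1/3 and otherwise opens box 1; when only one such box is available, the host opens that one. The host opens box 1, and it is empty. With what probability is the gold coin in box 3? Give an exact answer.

Consider each possible location of the gold coin in turn.
If it is in box 1 (prior 1/3): the host opened box 1, so this case is ruled out; weight (1/3)·0 = 0.
If it is in box 2 (prior 1/3): only box 1 is available, probability 1; weight (1/3)·1 = 1/3.
If it is in box 3 (prior 1/3): box 2 is available but not opened, probability 2/3; weight (1/3)·(2/3) = 2/9.
The weights sum to 5/9.
So P(the gold coin in box 3 | the host opened box 1) = (2/9) / (5/9) = 2/5.

2/5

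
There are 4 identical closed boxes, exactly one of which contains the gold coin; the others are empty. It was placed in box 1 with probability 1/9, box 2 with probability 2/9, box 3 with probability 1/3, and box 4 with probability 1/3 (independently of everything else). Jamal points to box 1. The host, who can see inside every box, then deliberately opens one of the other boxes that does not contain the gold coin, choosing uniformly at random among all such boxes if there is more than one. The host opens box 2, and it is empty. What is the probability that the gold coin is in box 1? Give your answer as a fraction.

Consider each possible location of the gold coin in turn.
If it is in box 1 (prior 1/9): the host has 3 equally likely choices, so probability 1/3; weight (1/9)·(1/3) = 1/27.
If it is in box 2 (prior 2/9): the host opened box 2, so this case is ruled out; weight (2/9)·0 = 0.
If it is in either of boxes 3 and 4 (prior 1/3 each): the host has 2 equally likely choices, so probability 1/2; weight (1/3)·(1/2) = 1/6 each.
The weights sum to 10/27.
So P(the gold coin in box 1 | the host opened box 2) = (1/27) / (10/27) = 1/10.

1/10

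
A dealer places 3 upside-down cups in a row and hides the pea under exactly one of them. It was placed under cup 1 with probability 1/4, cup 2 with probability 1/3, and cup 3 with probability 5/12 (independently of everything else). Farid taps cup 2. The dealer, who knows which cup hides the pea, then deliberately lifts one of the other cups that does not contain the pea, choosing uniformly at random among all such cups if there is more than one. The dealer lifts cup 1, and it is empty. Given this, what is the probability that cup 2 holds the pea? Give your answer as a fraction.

2/7

Apply Bayes' rule, conditioning on where the pea actually is.
If it is under cup 1 (prior 1/4): the dealer opened cup 1, so this case is ruled out; weight (1/4)·0 = 0.
If it is under cup 2 (prior 1/3): the dealer has 2 equally likely choices, so probability 1/2; weight (1/3)·(1/2) = 1/6.
If it is under cup 3 (prior 5/12): the dealer has no choice, probability 1; weight (5/12)·1 = 5/12.
The weights sum to 7/12.
So P(the pea under cup 2 | the dealer opened cup 1) = (1/6) / (7/12) = 2/7.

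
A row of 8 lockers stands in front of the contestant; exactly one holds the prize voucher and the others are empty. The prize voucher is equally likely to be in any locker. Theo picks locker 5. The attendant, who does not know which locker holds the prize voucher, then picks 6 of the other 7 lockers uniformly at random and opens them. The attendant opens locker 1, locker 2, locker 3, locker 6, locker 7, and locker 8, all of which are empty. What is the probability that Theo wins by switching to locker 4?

Consider each possible location of the prize voucher in turn.
If it is in any of lockers 1, 2, 3, 6, 7, and 8 (prior 1/8 each): that locker was opened and seen not to hold the prize — ruled out; weight (1/8)·0 = 0 each.
If it is in either of lockers 4 and 5 (prior 1/8 each): the attendant picks exactly this set with probability 1/7 regardless, and none is the prize; weight (1/8)·(1/7) = 1/56 each.
The weights sum to 1/28.
So P(the prize voucher in locker 4 | the attendant opened locker 1, locker 2, locker 3, locker 6, locker 7, and locker 8) = (1/56) / (1/28) = 1/2.

1/2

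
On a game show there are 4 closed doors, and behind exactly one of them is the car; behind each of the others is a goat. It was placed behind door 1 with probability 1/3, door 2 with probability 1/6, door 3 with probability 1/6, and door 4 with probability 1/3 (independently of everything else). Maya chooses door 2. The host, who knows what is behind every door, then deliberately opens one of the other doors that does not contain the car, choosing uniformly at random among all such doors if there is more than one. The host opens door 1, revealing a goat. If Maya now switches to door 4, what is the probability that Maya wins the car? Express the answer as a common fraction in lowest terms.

Consider each possible location of the car in turn.
If it is behind door 1 (prior 1/3): the host opened door 1, so this case is ruled out; weight (1/3)·0 = 0.
If it is behind door 2 (prior 1/6): the host has 3 equally likely choices, so probability 1/3; weight (1/6)·(1/3) = 1/18.
If it is behind door 3 (prior 1/6): the host has 2 equally likely choices, so probability 1/2; weight (1/6)·(1/2) = 1/12.
If it is behind door 4 (prior 1/3): the host has 2 equally likely choices, so probability 1/2; weight (1/3)·(1/2) = 1/6.
The weights sum to 11/36.
So P(the car behind door 4 | the host opened door 1) = (1/6) / (11/36) = 6/11.

6/11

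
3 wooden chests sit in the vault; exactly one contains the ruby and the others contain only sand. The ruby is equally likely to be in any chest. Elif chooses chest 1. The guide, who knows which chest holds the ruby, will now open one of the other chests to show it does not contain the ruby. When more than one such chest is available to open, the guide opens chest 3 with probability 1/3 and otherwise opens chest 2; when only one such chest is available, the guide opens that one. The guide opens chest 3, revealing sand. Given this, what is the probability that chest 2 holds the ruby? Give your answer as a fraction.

3/4

Condition on the true location of the ruby.
If it is in chest 1 (prior 1/3): chest 3 is available, opened with probability 1/3; weight (1/3)·(1/3) = 1/9.
If it is in chest 2 (prior 1/3): only chest 3 is available, probability 1; weight (1/3)·1 = 1/3.
If it is in chest 3 (prior 1/3): the guide opened chest 3, so this case is ruled out; weight (1/3)·0 = 0.
The weights sum to 4/9.
So P(the ruby in chest 2 | the guide opened chest 3) = (1/3) / (4/9) = 3/4.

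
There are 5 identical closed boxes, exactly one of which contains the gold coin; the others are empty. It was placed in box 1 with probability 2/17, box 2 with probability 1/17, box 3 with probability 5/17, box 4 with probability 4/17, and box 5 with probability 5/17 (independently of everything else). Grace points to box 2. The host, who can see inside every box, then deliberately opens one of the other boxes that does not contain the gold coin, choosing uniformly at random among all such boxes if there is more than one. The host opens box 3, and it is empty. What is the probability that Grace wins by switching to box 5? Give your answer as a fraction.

20/47

Consider each possible location of the gold coin in turn.
If it is in box 1 (prior 2/17): the host has 3 equally likely choices, so probability 1/3; weight (2/17)·(1/3) = 2/51.
If it is in box 2 (prior 1/17): the host has 4 equally likely choices, so probability 1/4; weight (1/17)·(1/4) = 1/68.
If it is in box 3 (prior 5/17): the host opened box 3, so this case is ruled out; weight (5/17)·0 = 0.
If it is in box 4 (prior 4/17): the host has 3 equally likely choices, so probability 1/3; weight (4/17)·(1/3) = 4/51.
If it is in box 5 (prior 5/17): the host has 3 equally likely choices, so probability 1/3; weight (5/17)·(1/3) = 5/51.
The weights sum to 47/204.
So P(the gold coin in box 5 | the host opened box 3) = (5/51) / (47/204) = 20/47.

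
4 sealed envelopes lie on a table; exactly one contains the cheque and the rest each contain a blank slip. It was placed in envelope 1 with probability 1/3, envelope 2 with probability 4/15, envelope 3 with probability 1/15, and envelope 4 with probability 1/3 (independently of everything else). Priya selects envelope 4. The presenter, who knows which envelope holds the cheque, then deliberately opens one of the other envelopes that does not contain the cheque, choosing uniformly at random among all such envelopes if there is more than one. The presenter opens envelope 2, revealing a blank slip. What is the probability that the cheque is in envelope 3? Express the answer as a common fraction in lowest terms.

3/28

Apply Bayes' rule, conditioning on where the cheque actually is.
If it is in envelope 1 (prior 1/3): the presenter has 2 equally likely choices, so probability 1/2; weight (1/3)·(1/2) = 1/6.
If it is in envelope 2 (prior 4/15): the presenter opened envelope 2, so this case is ruled out; weight (4/15)·0 = 0.
If it is in envelope 3 (prior 1/15): the presenter has 2 equally likely choices, so probability 1/2; weight (1/15)·(1/2) = 1/30.
If it is in envelope 4 (prior 1/3): the presenter has 3 equally likely choices, so probability 1/3; weight (1/3)·(1/3) = 1/9.
The weights sum to 14/45.
So P(the cheque in envelope 3 | the presenter opened envelope 2) = (1/30) / (14/45) = 3/28.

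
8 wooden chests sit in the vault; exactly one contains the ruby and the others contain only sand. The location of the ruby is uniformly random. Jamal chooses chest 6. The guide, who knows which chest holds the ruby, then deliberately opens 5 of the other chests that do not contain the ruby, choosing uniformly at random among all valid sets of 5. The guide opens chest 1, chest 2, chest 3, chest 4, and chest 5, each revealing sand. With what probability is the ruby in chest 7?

Apply Bayes' rule, conditioning on where the ruby actually is.
If it is in any of chests 1, 2, 3, 4, and 5 (prior 1/8 each): that chest was opened and seen not to hold the prize — ruled out; weight (1/8)·0 = 0 each.
If it is in chest 6 (prior 1/8): the guide has 21 equally likely choices, so probability 1/21; weight (1/8)·(1/21) = 1/168.
If it is in either of chests 7 and 8 (prior 1/8 each): the guide has 6 equally likely choices, so probability 1/6; weight (1/8)·(1/6) = 1/48 each.
The weights sum to 1/21.
So P(the ruby in chest 7 | the guide opened chest 1, chest 2, chest 3, chest 4, and chest 5) = (1/48) / (1/21) = 7/16.

7/16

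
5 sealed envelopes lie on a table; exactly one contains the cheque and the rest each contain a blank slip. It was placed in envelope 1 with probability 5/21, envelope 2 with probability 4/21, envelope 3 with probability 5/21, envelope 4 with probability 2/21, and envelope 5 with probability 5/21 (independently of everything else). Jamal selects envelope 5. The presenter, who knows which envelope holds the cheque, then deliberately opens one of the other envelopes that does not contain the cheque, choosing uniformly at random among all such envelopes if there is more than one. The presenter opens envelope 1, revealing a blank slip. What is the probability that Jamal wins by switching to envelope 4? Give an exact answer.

8/59

Consider each possible location of the cheque in turn.
If it is in envelope 1 (prior 5/21): the presenter opened envelope 1, so this case is ruled out; weight (5/21)·0 = 0.
If it is in envelope 2 (prior 4/21): the presenter has 3 equally likely choices, so probability 1/3; weight (4/21)·(1/3) = 4/63.
If it is in envelope 3 (prior 5/21): the presenter has 3 equally likely choices, so probability 1/3; weight (5/21)·(1/3) = 5/63.
If it is in envelope 4 (prior 2/21): the presenter has 3 equally likely choices, so probability 1/3; weight (2/21)·(1/3) = 2/63.
If it is in envelope 5 (prior 5/21): the presenter has 4 equally likely choices, so probability 1/4; weight (5/21)·(1/4) = 5/84.
The weights sum to 59/252.
So P(the cheque in envelope 4 | the presenter opened envelope 1) = (2/63) / (59/252) = 8/59.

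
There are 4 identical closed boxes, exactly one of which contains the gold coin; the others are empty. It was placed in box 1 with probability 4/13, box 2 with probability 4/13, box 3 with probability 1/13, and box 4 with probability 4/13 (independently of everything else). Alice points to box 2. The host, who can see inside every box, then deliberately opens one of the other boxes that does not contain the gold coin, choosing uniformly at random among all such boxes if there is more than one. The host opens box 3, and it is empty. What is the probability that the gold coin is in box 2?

Apply Bayes' rule, conditioning on where the gold coin actually is.
If it is in either of boxes 1 and 4 (prior 4/13 each): the host has 2 equally likely choices, so probability 1/2; weight (4/13)·(1/2) = 2/13 each.
If it is in box 2 (prior 4/13): the host has 3 equally likely choices, so probability 1/3; weight (4/13)·(1/3) = 4/39.
If it is in box 3 (prior 1/13): the host opened box 3, so this case is ruled out; weight (1/13)·0 = 0.
The weights sum to 16/39.
So P(the gold coin in box 2 | the host opened box 3) = (4/39) / (16/39) = 1/4.

1/4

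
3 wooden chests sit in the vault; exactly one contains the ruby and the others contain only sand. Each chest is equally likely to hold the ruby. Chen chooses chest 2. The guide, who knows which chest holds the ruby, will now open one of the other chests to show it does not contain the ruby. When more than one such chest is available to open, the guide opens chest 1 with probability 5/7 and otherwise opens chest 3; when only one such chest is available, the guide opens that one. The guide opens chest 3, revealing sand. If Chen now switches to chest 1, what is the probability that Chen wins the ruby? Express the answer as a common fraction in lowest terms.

7/9

Condition on the true location of the ruby.
If it is in chest 1 (prior 1/3): only chest 3 is available, probability 1; weight (1/3)·1 = 1/3.
If it is in chest 2 (prior 1/3): chest 1 is available but not opened, probability 2/7; weight (1/3)·(2/7) = 2/21.
If it is in chest 3 (prior 1/3): the guide opened chest 3, so this case is ruled out; weight (1/3)·0 = 0.
The weights sum to 3/7.
So P(the ruby in chest 1 | the guide opened chest 3) = (1/3) / (3/7) = 7/9.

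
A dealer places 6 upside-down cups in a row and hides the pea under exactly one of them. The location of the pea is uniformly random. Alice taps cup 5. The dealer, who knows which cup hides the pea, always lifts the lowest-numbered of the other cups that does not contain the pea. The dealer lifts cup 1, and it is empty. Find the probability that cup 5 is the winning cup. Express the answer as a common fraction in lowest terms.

1/5

Condition on the true location of the pea.
If it is under cup 1 (prior 1/6): the dealer opened cup 1, so this case is ruled out; weight (1/6)·0 = 0.
If it is under any of cups 2, 3, 4, 5, and 6 (prior 1/6 each): cup 1 is the lowest-numbered option available, probability 1; weight (1/6)·1 = 1/6 each.
The weights sum to 5/6.
So P(the pea under cup 5 | the dealer opened cup 1) = (1/6) / (5/6) = 1/5.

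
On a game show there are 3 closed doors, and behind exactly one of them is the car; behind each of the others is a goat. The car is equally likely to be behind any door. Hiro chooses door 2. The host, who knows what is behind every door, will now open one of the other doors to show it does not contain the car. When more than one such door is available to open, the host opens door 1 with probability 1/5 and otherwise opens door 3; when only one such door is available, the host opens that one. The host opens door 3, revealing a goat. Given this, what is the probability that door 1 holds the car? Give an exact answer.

5/9

Apply Bayes' rule, conditioning on where the car actually is.
If it is behind door 1 (prior 1/3): only door 3 is available, probability 1; weight (1/3)·1 = 1/3.
If it is behind door 2 (prior 1/3): door 1 is available but not opened, probability 4/5; weight (1/3)·(4/5) = 4/15.
If it is behind door 3 (prior 1/3): the host opened door 3, so this case is ruled out; weight (1/3)·0 = 0.
The weights sum to 3/5.
So P(the car behind door 1 | the host opened door 3) = (1/3) / (3/5) = 5/9.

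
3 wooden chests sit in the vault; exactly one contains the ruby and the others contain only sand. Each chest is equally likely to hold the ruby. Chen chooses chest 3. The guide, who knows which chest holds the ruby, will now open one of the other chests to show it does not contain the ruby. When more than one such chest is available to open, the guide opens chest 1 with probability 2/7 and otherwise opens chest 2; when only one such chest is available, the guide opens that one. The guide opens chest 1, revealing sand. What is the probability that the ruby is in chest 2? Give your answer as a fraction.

7/9

Apply Bayes' rule, conditioning on where the ruby actually is.
If it is in chest 1 (prior 1/3): the guide opened chest 1, so this case is ruled out; weight (1/3)·0 = 0.
If it is in chest 2 (prior 1/3): only chest 1 is available, probability 1; weight (1/3)·1 = 1/3.
If it is in chest 3 (prior 1/3): chest 1 is available, opened with probability 2/7; weight (1/3)·(2/7) = 2/21.
The weights sum to 3/7.
So P(the ruby in chest 2 | the guide opened chest 1) = (1/3) / (3/7) = 7/9.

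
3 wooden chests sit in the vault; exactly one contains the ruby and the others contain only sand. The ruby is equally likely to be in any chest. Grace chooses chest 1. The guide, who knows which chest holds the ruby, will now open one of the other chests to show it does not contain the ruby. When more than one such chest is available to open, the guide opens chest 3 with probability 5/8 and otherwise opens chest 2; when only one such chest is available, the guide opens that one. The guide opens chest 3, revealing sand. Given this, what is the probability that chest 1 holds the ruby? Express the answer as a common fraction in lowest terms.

Consider each possible location of the ruby in turn.
If it is in chest 1 (prior 1/3): chest 3 is available, opened with probability 5/8; weight (1/3)·(5/8) = 5/24.
If it is in chest 2 (prior 1/3): only chest 3 is available, probability 1; weight (1/3)·1 = 1/3.
If it is in chest 3 (prior 1/3): the guide opened chest 3, so this case is ruled out; weight (1/3)·0 = 0.
The weights sum to 13/24.
So P(the ruby in chest 1 | the guide opened chest 3) = (5/24) / (13/24) = 5/13.

5/13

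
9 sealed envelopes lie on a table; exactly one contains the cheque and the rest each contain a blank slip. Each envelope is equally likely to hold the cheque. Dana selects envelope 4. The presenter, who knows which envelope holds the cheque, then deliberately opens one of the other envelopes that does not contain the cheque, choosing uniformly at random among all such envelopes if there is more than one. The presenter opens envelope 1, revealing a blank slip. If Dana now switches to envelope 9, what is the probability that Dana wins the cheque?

8/63

Apply Bayes' rule, conditioning on where the cheque actually is.
If it is in envelope 1 (prior 1/9): the presenter opened envelope 1, so this case is ruled out; weight (1/9)·0 = 0.
If it is in any of envelopes 2, 3, 5, 6, 7, 8, and 9 (prior 1/9 each): the presenter has 7 equally likely choices, so probability 1/7; weight (1/9)·(1/7) = 1/63 each.
If it is in envelope 4 (prior 1/9): the presenter has 8 equally likely choices, so probability 1/8; weight (1/9)·(1/8) = 1/72.
The weights sum to 1/8.
So P(the cheque in envelope 9 | the presenter opened envelope 1) = (1/63) / (1/8) = 8/63.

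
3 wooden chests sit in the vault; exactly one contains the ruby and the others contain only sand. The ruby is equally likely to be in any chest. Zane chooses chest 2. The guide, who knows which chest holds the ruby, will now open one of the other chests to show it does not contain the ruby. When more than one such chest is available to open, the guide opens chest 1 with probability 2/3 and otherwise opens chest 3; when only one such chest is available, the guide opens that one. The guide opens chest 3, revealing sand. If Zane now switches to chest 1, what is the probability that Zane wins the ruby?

Consider each possible location of the ruby in turn.
If it is in chest 1 (prior 1/3): only chest 3 is available, probability 1; weight (1/3)·1 = 1/3.
If it is in chest 2 (prior 1/3): chest 1 is available but not opened, probability 1/3; weight (1/3)·(1/3) = 1/9.
If it is in chest 3 (prior 1/3): the guide opened chest 3, so this case is ruled out; weight (1/3)·0 = 0.
The weights sum to 4/9.
So P(the ruby in chest 1 | the guide opened chest 3) = (1/3) / (4/9) = 3/4.

3/4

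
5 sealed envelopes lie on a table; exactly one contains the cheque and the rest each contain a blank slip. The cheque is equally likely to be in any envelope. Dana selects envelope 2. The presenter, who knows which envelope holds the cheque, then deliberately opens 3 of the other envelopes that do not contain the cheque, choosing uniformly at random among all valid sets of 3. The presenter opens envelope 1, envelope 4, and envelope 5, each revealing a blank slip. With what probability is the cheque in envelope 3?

4/5

Apply Bayes' rule, conditioning on where the cheque actually is.
If it is in any of envelopes 1, 4, and 5 (prior 1/5 each): that envelope was opened and seen not to hold the prize — ruled out; weight (1/5)·0 = 0 each.
If it is in envelope 2 (prior 1/5): the presenter has 4 equally likely choices, so probability 1/4; weight (1/5)·(1/4) = 1/20.
If it is in envelope 3 (prior 1/5): the presenter has no choice, probability 1; weight (1/5)·1 = 1/5.
The weights sum to 1/4.
So P(the cheque in envelope 3 | the presenter opened envelope 1, envelope 4, and envelope 5) = (1/5) / (1/4) = 4/5.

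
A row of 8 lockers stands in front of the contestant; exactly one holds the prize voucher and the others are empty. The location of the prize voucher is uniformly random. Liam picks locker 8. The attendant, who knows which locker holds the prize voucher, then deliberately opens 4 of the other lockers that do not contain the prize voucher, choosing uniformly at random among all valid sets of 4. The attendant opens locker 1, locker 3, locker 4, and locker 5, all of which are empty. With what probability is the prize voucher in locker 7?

7/24

Consider each possible location of the prize voucher in turn.
If it is in any of lockers 1, 3, 4, and 5 (prior 1/8 each): that locker was opened and seen not to hold the prize — ruled out; weight (1/8)·0 = 0 each.
If it is in any of lockers 2, 6, and 7 (prior 1/8 each): the attendant has 15 equally likely choices, so probability 1/15; weight (1/8)·(1/15) = 1/120 each.
If it is in locker 8 (prior 1/8): the attendant has 35 equally likely choices, so probability 1/35; weight (1/8)·(1/35) = 1/280.
The weights sum to 1/35.
So P(the prize voucher in locker 7 | the attendant opened locker 1, locker 3, locker 4, and locker 5) = (1/120) / (1/35) = 7/24.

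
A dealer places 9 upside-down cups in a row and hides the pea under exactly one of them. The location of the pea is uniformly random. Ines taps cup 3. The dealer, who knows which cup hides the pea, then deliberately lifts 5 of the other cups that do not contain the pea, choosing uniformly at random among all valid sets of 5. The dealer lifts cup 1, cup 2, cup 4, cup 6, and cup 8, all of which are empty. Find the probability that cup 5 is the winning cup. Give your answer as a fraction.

Condition on the true location of the pea.
If it is under any of cups 1, 2, 4, 6, and 8 (prior 1/9 each): that cup was opened and seen not to hold the prize — ruled out; weight (1/9)·0 = 0 each.
If it is under cup 3 (prior 1/9): the dealer has 56 equally likely choices, so probability 1/56; weight (1/9)·(1/56) = 1/504.
If it is under any of cups 5, 7, and 9 (prior 1/9 each): the dealer has 21 equally likely choices, so probability 1/21; weight (1/9)·(1/21) = 1/189 each.
The weights sum to 1/56.
So P(the pea under cup 5 | the dealer opened cup 1, cup 2, cup 4, cup 6, and cup 8) = (1/189) / (1/56) = 8/27.

8/27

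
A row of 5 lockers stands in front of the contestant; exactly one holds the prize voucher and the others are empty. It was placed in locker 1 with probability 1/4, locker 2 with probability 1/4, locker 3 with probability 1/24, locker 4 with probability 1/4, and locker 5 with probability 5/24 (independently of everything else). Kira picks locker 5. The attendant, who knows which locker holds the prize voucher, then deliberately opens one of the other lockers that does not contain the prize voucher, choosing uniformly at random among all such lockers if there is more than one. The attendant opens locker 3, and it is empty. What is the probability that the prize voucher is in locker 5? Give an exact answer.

Condition on the true location of the prize voucher.
If it is in any of lockers 1, 2, and 4 (prior 1/4 each): the attendant has 3 equally likely choices, so probability 1/3; weight (1/4)·(1/3) = 1/12 each.
If it is in locker 3 (prior 1/24): the attendant opened locker 3, so this case is ruled out; weight (1/24)·0 = 0.
If it is in locker 5 (prior 5/24): the attendant has 4 equally likely choices, so probability 1/4; weight (5/24)·(1/4) = 5/96.
The weights sum to 29/96.
So P(the prize voucher in locker 5 | the attendant opened locker 3) = (5/96) / (29/96) = 5/29.

5/29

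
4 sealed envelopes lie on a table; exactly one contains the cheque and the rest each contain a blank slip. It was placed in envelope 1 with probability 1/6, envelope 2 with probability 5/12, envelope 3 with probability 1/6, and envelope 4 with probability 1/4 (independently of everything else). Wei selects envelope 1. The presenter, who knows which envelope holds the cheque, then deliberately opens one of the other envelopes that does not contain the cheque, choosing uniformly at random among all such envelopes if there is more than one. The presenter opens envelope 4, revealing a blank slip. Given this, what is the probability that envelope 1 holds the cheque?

4/25

Consider each possible location of the cheque in turn.
If it is in envelope 1 (prior 1/6): the presenter has 3 equally likely choices, so probability 1/3; weight (1/6)·(1/3) = 1/18.
If it is in envelope 2 (prior 5/12): the presenter has 2 equally likely choices, so probability 1/2; weight (5/12)·(1/2) = 5/24.
If it is in envelope 3 (prior 1/6): the presenter has 2 equally likely choices, so probability 1/2; weight (1/6)·(1/2) = 1/12.
If it is in envelope 4 (prior 1/4): the presenter opened envelope 4, so this case is ruled out; weight (1/4)·0 = 0.
The weights sum to 25/72.
So P(the cheque in envelope 1 | the presenter opened envelope 4) = (1/18) / (25/72) = 4/25.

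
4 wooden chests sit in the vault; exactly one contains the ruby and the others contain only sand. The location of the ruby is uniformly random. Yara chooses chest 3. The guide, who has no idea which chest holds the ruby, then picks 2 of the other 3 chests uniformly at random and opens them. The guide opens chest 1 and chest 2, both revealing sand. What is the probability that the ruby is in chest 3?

1/2

Condition on the true location of the ruby.
If it is in either of chests 1 and 2 (prior 1/4 each): that chest was opened and seen not to hold the prize — ruled out; weight (1/4)·0 = 0 each.
If it is in either of chests 3 and 4 (prior 1/4 each): the guide picks exactly this set with probability 1/3 regardless, and none is the prize; weight (1/4)·(1/3) = 1/12 each.
The weights sum to 1/6.
So P(the ruby in chest 3 | the guide opened chest 1 and chest 2) = (1/12) / (1/6) = 1/2.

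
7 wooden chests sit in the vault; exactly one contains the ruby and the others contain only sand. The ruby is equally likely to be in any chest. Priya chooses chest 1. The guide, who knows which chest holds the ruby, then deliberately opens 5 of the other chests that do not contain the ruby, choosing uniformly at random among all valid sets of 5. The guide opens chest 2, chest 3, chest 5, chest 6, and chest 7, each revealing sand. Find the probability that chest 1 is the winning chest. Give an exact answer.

1/7

Apply Bayes' rule, conditioning on where the ruby actually is.
If it is in chest 1 (prior 1/7): the guide has 6 equally likely choices, so probability 1/6; weight (1/7)·(1/6) = 1/42.
If it is in any of chests 2, 3, 5, 6, and 7 (prior 1/7 each): that chest was opened and seen not to hold the prize — ruled out; weight (1/7)·0 = 0 each.
If it is in chest 4 (prior 1/7): the guide has no choice, probability 1; weight (1/7)·1 = 1/7.
The weights sum to 1/6.
So P(the ruby in chest 1 | the guide opened chest 2, chest 3, chest 5, chest 6, and chest 7) = (1/42) / (1/6) = 1/7.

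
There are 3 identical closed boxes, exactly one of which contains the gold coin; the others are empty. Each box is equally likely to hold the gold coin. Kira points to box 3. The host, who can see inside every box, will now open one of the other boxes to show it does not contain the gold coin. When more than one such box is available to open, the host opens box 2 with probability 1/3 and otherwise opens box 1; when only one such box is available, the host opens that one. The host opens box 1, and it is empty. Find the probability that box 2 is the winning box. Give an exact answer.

Consider each possible location of the gold coin in turn.
If it is in box 1 (prior 1/3): the host opened box 1, so this case is ruled out; weight (1/3)·0 = 0.
If it is in box 2 (prior 1/3): only box 1 is available, probability 1; weight (1/3)·1 = 1/3.
If it is in box 3 (prior 1/3): box 2 is available but not opened, probability 2/3; weight (1/3)·(2/3) = 2/9.
The weights sum to 5/9.
So P(the gold coin in box 2 | the host opened box 1) = (1/3) / (5/9) = 3/5.

3/5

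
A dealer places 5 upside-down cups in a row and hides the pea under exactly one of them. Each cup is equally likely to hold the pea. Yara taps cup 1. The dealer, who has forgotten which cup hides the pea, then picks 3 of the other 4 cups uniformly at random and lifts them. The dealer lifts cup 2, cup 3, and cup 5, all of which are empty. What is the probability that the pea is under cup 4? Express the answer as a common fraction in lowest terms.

1/2

Condition on the true location of the pea.
If it is under either of cups 1 and 4 (prior 1/5 each): the dealer picks exactly this set with probability 1/4 regardless, and none is the prize; weight (1/5)·(1/4) = 1/20 each.
If it is under any of cups 2, 3, and 5 (prior 1/5 each): that cup was opened and seen not to hold the prize — ruled out; weight (1/5)·0 = 0 each.
The weights sum to 1/10.
So P(the pea under cup 4 | the dealer opened cup 2, cup 3, and cup 5) = (1/20) / (1/10) = 1/2.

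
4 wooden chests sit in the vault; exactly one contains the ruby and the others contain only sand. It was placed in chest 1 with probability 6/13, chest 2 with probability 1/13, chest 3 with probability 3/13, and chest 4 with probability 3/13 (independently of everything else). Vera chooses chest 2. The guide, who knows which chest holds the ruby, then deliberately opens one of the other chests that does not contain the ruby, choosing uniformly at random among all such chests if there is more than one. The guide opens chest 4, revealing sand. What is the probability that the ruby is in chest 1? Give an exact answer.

18/29

Apply Bayes' rule, conditioning on where the ruby actually is.
If it is in chest 1 (prior 6/13): the guide has 2 equally likely choices, so probability 1/2; weight (6/13)·(1/2) = 3/13.
If it is in chest 2 (prior 1/13): the guide has 3 equally likely choices, so probability 1/3; weight (1/13)·(1/3) = 1/39.
If it is in chest 3 (prior 3/13): the guide has 2 equally likely choices, so probability 1/2; weight (3/13)·(1/2) = 3/26.
If it is in chest 4 (prior 3/13): the guide opened chest 4, so this case is ruled out; weight (3/13)·0 = 0.
The weights sum to 29/78.
So P(the ruby in chest 1 | the guide opened chest 4) = (3/13) / (29/78) = 18/29.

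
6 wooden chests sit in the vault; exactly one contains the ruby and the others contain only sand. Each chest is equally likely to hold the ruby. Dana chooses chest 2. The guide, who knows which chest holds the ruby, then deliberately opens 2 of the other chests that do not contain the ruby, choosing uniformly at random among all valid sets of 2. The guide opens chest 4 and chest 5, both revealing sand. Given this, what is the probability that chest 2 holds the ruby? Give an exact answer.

1/6

Condition on the true location of the ruby.
If it is in any of chests 1, 3, and 6 (prior 1/6 each): the guide has 6 equally likely choices, so probability 1/6; weight (1/6)·(1/6) = 1/36 each.
If it is in chest 2 (prior 1/6): the guide has 10 equally likely choices, so probability 1/10; weight (1/6)·(1/10) = 1/60.
If it is in either of chests 4 and 5 (prior 1/6 each): that chest was opened and seen not to hold the prize — ruled out; weight (1/6)·0 = 0 each.
The weights sum to 1/10.
So P(the ruby in chest 2 | the guide opened chest 4 and chest 5) = (1/60) / (1/10) = 1/6.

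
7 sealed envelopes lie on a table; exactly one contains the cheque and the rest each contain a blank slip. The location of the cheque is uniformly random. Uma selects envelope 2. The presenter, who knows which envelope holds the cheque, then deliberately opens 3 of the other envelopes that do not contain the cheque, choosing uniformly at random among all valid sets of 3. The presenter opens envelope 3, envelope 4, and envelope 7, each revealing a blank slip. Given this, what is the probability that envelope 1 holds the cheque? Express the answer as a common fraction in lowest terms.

Apply Bayes' rule, conditioning on where the cheque actually is.
If it is in any of envelopes 1, 5, and 6 (prior 1/7 each): the presenter has 10 equally likely choices, so probability 1/10; weight (1/7)·(1/10) = 1/70 each.
If it is in envelope 2 (prior 1/7): the presenter has 20 equally likely choices, so probability 1/20; weight (1/7)·(1/20) = 1/140.
If it is in any of envelopes 3, 4, and 7 (prior 1/7 each): that envelope was opened and seen not to hold the prize — ruled out; weight (1/7)·0 = 0 each.
The weights sum to 1/20.
So P(the cheque in envelope 1 | the presenter opened envelope 3, envelope 4, and envelope 7) = (1/70) / (1/20) = 2/7.

2/7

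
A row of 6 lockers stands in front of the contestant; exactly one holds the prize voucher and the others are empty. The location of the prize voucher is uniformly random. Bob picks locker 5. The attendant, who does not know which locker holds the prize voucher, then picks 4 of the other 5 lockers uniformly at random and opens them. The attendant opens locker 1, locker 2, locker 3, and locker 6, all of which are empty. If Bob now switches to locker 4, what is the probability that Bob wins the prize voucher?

1/2

Apply Bayes' rule, conditioning on where the prize voucher actually is.
If it is in any of lockers 1, 2, 3, and 6 (prior 1/6 each): that locker was opened and seen not to hold the prize — ruled out; weight (1/6)·0 = 0 each.
If it is in either of lockers 4 and 5 (prior 1/6 each): the attendant picks exactly this set with probability 1/5 regardless, and none is the prize; weight (1/6)·(1/5) = 1/30 each.
The weights sum to 1/15.
So P(the prize voucher in locker 4 | the attendant opened locker 1, locker 2, locker 3, and locker 6) = (1/30) / (1/15) = 1/2.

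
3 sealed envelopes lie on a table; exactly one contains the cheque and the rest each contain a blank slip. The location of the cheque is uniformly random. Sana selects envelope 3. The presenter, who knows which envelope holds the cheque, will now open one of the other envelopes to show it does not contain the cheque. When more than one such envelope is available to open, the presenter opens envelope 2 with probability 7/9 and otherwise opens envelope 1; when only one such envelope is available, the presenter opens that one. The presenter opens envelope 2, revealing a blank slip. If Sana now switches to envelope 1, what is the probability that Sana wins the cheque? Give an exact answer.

Condition on the true location of the cheque.
If it is in envelope 1 (prior 1/3): only envelope 2 is available, probability 1; weight (1/3)·1 = 1/3.
If it is in envelope 2 (prior 1/3): the presenter opened envelope 2, so this case is ruled out; weight (1/3)·0 = 0.
If it is in envelope 3 (prior 1/3): envelope 2 is available, opened with probability 7/9; weight (1/3)·(7/9) = 7/27.
The weights sum to 16/27.
So P(the cheque in envelope 1 | the presenter opened envelope 2) = (1/3) / (16/27) = 9/16.

9/16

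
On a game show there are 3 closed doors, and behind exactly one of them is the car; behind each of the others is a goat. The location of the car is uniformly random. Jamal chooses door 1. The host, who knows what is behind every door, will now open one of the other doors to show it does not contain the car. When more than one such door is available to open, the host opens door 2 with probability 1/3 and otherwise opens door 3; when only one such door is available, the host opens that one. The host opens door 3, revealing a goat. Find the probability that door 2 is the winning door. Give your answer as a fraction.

Consider each possible location of the car in turn.
If it is behind door 1 (prior 1/3): door 2 is available but not opened, probability 2/3; weight (1/3)·(2/3) = 2/9.
If it is behind door 2 (prior 1/3): only door 3 is available, probability 1; weight (1/3)·1 = 1/3.
If it is behind door 3 (prior 1/3): the host opened door 3, so this case is ruled out; weight (1/3)·0 = 0.
The weights sum to 5/9.
So P(the car behind door 2 | the host opened door 3) = (1/3) / (5/9) = 3/5.

3/5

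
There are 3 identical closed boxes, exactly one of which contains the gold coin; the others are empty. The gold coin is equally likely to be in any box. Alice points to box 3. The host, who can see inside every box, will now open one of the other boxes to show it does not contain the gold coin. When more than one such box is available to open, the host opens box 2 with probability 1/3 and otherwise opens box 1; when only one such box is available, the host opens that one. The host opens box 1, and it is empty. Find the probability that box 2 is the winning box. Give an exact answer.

Consider each possible location of the gold coin in turn.
If it is in box 1 (prior 1/3): the host opened box 1, so this case is ruled out; weight (1/3)·0 = 0.
If it is in box 2 (prior 1/3): only box 1 is available, probability 1; weight (1/3)·1 = 1/3.
If it is in box 3 (prior 1/3): box 2 is available but not opened, probability 2/3; weight (1/3)·(2/3) = 2/9.
The weights sum to 5/9.
So P(the gold coin in box 2 | the host opened box 1) = (1/3) / (5/9) = 3/5.

3/5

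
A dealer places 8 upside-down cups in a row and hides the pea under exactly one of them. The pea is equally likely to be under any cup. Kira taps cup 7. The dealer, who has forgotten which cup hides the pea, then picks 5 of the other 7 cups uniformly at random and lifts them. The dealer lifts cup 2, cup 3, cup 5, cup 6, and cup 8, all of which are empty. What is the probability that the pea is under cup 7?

Condition on the true location of the pea.
If it is under any of cups 1, 4, and 7 (prior 1/8 each): the dealer picks exactly this set with probability 1/21 regardless, and none is the prize; weight (1/8)·(1/21) = 1/168 each.
If it is under any of cups 2, 3, 5, 6, and 8 (prior 1/8 each): that cup was opened and seen not to hold the prize — ruled out; weight (1/8)·0 = 0 each.
The weights sum to 1/56.
So P(the pea under cup 7 | the dealer opened cup 2, cup 3, cup 5, cup 6, and cup 8) = (1/168) / (1/56) = 1/3.

1/3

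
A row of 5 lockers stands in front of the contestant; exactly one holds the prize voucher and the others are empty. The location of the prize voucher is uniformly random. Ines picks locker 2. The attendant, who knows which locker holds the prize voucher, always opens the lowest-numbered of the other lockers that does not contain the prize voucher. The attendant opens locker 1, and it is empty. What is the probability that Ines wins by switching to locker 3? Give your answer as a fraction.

Consider each possible location of the prize voucher in turn.
If it is in locker 1 (prior 1/5): the attendant opened locker 1, so this case is ruled out; weight (1/5)·0 = 0.
If it is in any of lockers 2, 3, 4, and 5 (prior 1/5 each): locker 1 is the lowest-numbered option available, probability 1; weight (1/5)·1 = 1/5 each.
The weights sum to 4/5.
So P(the prize voucher in locker 3 | the attendant opened locker 1) = (1/5) / (4/5) = 1/4.

1/4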